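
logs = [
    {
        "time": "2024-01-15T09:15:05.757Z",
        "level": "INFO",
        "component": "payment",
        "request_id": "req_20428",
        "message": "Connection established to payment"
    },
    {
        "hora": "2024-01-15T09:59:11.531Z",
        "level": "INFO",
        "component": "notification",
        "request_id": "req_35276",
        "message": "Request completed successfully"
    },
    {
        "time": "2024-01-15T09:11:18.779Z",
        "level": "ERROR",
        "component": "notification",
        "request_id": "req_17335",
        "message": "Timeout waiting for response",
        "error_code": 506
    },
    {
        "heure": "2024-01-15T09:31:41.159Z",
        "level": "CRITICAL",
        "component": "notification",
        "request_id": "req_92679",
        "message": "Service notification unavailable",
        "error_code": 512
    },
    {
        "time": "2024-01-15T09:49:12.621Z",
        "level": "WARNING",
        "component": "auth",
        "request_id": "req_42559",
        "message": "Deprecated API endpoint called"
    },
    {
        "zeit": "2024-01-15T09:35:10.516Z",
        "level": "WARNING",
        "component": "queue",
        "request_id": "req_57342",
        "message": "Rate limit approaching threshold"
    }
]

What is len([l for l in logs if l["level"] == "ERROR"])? 1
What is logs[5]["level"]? "WARNING"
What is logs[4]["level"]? "WARNING"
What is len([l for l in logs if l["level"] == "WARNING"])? 2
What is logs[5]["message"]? "Rate limit approaching threshold"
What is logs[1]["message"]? "Request completed successfully"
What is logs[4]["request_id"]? "req_42559"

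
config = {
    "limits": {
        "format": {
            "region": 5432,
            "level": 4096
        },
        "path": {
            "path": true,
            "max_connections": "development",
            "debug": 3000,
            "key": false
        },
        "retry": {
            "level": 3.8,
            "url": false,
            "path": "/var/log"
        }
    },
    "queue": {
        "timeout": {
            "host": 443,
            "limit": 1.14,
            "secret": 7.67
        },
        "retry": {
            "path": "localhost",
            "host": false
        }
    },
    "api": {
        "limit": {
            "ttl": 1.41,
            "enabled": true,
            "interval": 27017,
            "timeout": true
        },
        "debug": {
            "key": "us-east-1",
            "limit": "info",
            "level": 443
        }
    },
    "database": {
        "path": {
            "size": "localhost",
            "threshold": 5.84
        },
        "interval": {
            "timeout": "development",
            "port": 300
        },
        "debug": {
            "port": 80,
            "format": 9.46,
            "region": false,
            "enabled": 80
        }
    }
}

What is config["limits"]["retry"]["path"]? "/var/log"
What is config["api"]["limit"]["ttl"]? 1.41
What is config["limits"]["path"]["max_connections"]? "development"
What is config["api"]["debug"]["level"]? 443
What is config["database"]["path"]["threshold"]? 5.84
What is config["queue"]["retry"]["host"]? False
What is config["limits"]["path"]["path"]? True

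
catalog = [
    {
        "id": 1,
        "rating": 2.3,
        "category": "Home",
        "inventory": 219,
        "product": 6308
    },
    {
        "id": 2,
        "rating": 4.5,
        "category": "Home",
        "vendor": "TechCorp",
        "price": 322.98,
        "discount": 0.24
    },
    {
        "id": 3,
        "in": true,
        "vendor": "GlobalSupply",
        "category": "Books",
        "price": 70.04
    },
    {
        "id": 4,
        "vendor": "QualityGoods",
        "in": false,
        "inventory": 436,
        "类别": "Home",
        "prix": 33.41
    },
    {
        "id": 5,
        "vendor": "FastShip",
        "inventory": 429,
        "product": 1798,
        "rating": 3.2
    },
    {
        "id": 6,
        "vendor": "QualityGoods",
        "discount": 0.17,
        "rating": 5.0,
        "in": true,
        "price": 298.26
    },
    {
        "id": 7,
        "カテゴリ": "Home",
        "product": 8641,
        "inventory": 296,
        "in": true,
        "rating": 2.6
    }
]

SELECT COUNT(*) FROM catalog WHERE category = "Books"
1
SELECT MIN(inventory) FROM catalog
219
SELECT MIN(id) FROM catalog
1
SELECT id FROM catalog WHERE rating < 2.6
[1]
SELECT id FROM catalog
[1, 2, 3, 4, 5, 6, 7]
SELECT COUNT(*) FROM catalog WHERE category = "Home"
2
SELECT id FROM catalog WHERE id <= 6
[1, 2, 3, 4, 5, 6]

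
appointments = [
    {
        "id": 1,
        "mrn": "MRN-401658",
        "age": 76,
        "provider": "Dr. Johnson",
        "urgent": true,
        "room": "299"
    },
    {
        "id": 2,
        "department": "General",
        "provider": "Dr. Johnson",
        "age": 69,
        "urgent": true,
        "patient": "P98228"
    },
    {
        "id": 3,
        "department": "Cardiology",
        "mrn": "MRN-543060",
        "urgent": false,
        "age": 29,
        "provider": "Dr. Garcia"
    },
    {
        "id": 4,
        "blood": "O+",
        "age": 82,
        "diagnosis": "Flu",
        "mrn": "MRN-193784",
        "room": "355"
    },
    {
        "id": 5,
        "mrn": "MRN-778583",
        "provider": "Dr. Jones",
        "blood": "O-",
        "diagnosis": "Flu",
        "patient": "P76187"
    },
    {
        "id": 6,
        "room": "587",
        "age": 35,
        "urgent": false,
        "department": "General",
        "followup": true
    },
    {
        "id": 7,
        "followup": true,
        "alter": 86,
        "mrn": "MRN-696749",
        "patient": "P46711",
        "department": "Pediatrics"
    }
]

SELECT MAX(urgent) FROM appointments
True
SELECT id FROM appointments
[1, 2, 3, 4, 5, 6, 7]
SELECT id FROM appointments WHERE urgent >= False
[1, 2, 3, 6]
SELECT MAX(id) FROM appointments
7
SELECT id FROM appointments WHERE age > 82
[]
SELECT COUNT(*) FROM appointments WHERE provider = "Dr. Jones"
1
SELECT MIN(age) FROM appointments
29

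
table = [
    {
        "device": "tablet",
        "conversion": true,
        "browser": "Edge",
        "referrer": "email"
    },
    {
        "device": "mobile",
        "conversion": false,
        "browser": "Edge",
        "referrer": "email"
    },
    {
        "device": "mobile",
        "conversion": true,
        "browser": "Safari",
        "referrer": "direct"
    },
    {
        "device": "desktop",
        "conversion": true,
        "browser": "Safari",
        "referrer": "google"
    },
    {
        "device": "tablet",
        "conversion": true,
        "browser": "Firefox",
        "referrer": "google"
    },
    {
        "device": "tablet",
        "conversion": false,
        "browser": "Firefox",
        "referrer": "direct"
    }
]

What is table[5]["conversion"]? False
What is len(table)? 6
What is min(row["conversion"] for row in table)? False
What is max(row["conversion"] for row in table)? True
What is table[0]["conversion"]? True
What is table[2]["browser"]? "Safari"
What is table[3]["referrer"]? "google"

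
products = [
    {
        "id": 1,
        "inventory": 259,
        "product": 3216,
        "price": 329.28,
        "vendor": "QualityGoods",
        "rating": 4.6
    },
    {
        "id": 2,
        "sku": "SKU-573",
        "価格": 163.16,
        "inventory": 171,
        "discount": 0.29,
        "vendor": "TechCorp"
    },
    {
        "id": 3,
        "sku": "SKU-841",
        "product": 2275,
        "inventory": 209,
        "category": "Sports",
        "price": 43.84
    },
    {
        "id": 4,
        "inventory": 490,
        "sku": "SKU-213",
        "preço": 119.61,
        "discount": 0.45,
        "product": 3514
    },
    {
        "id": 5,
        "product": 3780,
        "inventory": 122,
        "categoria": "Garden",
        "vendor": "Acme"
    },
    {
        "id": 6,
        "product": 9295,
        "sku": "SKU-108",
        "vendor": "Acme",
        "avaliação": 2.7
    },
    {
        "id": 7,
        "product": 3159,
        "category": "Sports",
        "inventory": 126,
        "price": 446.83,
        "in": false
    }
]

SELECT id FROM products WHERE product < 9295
[1, 3, 4, 5, 7]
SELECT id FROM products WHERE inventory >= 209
[1, 3, 4]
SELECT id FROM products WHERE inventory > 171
[1, 3, 4]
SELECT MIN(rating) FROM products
4.6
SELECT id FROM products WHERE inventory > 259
[4]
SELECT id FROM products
[1, 2, 3, 4, 5, 6, 7]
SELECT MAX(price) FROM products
446.83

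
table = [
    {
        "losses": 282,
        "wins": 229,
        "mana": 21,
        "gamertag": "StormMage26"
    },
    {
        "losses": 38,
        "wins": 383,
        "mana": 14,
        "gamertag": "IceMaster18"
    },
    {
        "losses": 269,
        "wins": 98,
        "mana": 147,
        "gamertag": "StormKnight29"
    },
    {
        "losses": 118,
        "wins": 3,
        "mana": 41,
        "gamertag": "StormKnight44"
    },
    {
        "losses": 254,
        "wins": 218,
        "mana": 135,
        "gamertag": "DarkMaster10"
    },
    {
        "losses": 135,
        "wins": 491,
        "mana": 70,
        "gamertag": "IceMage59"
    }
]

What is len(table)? 6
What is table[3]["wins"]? 3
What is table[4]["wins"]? 218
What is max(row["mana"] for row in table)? 147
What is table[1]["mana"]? 14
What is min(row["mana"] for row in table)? 14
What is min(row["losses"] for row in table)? 38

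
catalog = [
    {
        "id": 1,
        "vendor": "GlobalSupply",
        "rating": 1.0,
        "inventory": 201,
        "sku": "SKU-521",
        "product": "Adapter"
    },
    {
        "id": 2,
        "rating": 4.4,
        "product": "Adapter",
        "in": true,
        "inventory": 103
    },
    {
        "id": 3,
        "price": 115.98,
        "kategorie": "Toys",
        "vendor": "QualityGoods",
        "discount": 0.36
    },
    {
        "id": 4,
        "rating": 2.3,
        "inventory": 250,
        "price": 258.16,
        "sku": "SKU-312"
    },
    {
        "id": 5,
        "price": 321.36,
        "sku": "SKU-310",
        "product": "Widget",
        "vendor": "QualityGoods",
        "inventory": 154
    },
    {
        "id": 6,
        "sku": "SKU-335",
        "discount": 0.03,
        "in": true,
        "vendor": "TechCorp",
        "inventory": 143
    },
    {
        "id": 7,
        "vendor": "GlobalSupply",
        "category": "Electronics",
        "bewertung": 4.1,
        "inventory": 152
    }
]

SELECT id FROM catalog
[1, 2, 3, 4, 5, 6, 7]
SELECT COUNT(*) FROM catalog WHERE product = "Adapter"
2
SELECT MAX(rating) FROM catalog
4.4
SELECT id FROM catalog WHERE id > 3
[4, 5, 6, 7]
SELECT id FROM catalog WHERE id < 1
[]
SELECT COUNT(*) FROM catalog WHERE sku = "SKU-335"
1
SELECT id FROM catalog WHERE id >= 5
[5, 6, 7]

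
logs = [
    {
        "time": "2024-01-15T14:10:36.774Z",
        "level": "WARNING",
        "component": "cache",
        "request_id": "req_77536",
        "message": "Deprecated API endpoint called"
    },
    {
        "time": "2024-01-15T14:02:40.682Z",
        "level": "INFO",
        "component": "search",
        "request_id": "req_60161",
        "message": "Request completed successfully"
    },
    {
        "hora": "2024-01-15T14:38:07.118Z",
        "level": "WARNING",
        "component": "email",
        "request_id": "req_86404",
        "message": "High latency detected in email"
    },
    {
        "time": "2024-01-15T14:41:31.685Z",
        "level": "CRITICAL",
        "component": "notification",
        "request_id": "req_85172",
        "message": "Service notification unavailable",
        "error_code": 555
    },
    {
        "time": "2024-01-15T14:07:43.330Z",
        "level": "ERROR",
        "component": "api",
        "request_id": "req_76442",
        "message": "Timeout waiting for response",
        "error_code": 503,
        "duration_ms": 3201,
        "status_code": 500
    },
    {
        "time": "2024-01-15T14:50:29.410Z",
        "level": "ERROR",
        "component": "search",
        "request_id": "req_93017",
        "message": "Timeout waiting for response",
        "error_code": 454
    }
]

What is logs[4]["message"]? "Timeout waiting for response"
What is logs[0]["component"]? "cache"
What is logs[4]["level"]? "ERROR"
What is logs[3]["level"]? "CRITICAL"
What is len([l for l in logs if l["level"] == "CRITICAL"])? 1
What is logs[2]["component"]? "email"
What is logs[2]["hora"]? "2024-01-15T14:38:07.118Z"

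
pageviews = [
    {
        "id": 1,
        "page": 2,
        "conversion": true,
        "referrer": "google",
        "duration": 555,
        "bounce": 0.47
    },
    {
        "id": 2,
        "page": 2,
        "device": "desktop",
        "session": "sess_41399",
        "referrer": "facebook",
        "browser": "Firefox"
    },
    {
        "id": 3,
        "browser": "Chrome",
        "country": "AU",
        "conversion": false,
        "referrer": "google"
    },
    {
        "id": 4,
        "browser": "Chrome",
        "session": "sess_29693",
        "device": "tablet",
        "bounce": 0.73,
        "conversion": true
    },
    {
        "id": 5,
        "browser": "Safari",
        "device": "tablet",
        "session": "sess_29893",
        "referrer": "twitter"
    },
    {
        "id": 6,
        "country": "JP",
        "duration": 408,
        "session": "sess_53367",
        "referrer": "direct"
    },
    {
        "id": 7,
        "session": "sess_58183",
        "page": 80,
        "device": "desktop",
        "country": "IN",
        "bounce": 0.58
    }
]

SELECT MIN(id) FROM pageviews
1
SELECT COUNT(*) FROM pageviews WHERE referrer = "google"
2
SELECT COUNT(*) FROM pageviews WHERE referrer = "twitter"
1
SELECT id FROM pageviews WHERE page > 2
[7]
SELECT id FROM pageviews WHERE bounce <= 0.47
[1]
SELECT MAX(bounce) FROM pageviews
0.73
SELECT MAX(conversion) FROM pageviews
True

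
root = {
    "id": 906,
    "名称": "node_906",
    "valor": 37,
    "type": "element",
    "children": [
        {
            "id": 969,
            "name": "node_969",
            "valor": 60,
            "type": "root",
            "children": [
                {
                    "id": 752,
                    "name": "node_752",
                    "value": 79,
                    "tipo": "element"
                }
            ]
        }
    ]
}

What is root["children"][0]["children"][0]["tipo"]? "element"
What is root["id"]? 906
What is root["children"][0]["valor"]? 60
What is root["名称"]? "node_906"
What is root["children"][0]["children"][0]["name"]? "node_752"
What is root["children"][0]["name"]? "node_969"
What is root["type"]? "element"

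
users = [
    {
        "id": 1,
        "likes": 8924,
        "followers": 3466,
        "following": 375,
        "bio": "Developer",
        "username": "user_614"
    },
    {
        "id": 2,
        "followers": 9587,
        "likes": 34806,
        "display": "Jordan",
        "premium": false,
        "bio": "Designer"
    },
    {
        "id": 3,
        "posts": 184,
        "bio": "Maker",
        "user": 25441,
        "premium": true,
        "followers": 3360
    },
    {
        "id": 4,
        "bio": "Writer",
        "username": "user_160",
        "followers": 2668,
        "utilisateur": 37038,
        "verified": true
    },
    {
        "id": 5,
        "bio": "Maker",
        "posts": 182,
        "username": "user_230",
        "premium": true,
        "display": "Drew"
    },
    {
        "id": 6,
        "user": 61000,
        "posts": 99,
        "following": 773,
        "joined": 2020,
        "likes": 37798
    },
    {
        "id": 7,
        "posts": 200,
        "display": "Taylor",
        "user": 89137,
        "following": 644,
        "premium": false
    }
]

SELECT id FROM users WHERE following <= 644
[1, 7]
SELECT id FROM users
[1, 2, 3, 4, 5, 6, 7]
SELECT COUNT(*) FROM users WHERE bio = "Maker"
2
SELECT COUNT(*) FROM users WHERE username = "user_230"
1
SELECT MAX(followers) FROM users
9587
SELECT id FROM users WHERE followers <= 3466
[1, 3, 4]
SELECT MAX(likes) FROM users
37798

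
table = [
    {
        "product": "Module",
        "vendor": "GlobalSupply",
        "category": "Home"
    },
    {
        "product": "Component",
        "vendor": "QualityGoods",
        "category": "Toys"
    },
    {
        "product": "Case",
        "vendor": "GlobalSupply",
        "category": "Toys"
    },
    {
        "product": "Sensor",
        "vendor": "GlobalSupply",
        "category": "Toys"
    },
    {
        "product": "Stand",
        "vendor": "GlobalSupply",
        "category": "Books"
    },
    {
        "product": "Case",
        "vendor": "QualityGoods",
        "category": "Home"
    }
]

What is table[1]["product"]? "Component"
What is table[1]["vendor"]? "QualityGoods"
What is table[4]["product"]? "Stand"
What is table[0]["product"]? "Module"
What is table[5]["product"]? "Case"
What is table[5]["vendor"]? "QualityGoods"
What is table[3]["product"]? "Sensor"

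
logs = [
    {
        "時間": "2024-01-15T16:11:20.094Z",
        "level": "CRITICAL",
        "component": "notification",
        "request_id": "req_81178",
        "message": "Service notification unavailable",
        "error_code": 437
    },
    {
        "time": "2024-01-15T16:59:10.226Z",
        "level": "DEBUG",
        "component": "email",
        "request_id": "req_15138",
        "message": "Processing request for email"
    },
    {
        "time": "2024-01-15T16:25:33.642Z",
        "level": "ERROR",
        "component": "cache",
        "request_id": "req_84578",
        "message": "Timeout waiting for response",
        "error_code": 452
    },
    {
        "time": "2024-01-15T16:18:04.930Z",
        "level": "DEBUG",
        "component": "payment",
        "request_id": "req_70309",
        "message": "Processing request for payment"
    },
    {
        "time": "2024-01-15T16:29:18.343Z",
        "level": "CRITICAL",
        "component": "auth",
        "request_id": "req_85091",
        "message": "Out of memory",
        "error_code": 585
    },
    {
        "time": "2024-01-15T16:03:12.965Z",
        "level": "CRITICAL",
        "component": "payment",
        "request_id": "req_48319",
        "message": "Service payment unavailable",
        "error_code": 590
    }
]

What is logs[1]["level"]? "DEBUG"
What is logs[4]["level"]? "CRITICAL"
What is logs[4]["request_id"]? "req_85091"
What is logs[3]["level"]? "DEBUG"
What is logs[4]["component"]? "auth"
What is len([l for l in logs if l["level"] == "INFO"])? 0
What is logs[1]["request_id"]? "req_15138"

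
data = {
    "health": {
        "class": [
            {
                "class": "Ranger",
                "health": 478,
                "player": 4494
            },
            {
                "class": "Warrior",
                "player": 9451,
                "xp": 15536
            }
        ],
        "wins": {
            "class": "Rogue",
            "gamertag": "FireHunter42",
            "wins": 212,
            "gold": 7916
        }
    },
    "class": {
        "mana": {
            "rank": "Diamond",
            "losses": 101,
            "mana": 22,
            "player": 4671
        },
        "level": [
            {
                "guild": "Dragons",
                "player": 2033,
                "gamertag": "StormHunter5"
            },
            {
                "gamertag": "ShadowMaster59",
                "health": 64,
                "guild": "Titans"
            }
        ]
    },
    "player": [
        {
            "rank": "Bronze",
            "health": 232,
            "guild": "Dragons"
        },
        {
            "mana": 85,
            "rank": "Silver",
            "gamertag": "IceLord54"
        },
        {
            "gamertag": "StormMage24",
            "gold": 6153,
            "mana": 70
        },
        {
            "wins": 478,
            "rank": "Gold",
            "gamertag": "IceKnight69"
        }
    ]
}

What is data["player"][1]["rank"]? "Silver"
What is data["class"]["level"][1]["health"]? 64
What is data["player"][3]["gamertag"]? "IceKnight69"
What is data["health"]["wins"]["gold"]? 7916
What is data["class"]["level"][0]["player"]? 2033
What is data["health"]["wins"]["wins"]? 212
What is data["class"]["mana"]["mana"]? 22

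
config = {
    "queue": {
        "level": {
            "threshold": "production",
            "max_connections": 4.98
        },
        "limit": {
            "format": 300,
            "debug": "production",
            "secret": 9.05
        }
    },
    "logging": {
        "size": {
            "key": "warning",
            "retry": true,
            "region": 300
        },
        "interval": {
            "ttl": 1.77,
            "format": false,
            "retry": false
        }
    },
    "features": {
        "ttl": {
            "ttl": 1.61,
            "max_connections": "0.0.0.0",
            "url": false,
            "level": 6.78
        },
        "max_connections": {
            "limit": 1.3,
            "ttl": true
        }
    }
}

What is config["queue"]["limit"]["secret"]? 9.05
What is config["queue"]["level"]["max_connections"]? 4.98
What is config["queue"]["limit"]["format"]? 300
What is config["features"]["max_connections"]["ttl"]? True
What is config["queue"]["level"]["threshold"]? "production"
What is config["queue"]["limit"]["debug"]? "production"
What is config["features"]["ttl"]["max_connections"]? "0.0.0.0"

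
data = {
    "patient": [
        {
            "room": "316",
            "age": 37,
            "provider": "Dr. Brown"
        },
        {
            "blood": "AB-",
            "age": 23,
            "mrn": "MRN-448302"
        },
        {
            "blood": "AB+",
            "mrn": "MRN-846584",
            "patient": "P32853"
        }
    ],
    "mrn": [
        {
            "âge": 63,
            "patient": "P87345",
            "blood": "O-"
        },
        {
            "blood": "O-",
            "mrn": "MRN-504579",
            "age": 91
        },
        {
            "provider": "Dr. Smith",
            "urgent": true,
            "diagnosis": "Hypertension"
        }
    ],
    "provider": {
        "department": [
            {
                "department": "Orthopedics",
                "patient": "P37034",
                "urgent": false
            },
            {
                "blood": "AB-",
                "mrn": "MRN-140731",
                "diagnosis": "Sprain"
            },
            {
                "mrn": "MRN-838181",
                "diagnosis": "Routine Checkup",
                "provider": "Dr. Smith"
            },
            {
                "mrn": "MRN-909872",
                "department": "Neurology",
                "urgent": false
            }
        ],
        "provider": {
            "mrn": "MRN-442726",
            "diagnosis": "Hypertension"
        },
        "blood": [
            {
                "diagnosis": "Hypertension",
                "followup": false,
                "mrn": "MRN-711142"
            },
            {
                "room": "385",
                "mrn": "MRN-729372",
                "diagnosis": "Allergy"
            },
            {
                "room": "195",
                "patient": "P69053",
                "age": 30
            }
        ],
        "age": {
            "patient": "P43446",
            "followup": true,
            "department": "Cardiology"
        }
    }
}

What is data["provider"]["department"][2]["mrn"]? "MRN-838181"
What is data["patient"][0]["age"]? 37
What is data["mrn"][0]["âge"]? 63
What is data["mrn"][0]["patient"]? "P87345"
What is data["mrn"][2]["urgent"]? True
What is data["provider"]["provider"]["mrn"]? "MRN-442726"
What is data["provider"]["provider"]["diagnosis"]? "Hypertension"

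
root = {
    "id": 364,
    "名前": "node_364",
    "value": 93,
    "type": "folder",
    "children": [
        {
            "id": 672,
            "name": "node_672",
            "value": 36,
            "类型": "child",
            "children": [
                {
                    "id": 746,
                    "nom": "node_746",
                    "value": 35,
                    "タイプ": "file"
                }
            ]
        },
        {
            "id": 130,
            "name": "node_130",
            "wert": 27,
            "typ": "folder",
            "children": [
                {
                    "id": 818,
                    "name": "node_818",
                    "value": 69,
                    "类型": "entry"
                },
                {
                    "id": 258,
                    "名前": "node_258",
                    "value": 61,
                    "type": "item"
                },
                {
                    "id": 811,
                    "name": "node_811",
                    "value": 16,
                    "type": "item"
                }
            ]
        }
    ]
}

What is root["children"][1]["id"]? 130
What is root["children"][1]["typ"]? "folder"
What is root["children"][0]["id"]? 672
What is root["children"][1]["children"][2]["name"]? "node_811"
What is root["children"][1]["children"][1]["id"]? 258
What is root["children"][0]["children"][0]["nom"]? "node_746"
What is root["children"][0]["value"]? 36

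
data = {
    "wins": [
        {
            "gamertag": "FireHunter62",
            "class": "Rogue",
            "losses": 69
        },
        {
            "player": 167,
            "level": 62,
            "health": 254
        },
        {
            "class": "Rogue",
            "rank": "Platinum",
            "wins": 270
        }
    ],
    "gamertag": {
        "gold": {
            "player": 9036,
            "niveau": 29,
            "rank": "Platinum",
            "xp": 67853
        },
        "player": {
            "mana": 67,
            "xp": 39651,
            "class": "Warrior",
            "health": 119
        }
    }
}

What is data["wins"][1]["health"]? 254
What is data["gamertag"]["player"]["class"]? "Warrior"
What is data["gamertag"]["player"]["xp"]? 39651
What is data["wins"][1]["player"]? 167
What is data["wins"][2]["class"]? "Rogue"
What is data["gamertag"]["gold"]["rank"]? "Platinum"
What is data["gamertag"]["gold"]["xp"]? 67853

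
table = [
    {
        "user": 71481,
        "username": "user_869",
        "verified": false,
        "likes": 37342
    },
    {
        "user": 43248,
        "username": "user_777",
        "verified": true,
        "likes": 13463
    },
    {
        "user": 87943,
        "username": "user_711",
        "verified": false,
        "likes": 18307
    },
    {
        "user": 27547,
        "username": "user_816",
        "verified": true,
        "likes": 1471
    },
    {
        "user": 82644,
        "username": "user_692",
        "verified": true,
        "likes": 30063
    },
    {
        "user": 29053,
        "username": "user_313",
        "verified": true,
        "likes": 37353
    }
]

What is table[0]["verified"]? False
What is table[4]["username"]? "user_692"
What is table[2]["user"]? 87943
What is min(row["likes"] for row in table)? 1471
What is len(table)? 6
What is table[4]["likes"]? 30063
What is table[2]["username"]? "user_711"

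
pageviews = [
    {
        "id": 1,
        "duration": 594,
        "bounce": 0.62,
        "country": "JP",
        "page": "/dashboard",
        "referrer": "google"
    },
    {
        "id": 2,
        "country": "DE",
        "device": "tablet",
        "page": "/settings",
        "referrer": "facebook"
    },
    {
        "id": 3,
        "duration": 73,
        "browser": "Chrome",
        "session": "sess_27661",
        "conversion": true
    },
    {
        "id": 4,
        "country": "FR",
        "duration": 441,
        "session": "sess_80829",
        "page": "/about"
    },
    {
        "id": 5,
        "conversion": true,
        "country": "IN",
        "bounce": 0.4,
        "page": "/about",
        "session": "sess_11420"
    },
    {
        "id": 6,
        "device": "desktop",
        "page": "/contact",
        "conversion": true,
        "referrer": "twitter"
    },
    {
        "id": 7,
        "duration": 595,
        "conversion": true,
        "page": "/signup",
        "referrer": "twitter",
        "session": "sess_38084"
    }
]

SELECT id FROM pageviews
[1, 2, 3, 4, 5, 6, 7]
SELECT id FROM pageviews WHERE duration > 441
[1, 7]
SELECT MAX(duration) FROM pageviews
595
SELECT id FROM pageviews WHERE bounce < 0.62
[5]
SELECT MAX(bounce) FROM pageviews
0.62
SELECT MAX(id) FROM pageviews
7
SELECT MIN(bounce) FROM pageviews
0.4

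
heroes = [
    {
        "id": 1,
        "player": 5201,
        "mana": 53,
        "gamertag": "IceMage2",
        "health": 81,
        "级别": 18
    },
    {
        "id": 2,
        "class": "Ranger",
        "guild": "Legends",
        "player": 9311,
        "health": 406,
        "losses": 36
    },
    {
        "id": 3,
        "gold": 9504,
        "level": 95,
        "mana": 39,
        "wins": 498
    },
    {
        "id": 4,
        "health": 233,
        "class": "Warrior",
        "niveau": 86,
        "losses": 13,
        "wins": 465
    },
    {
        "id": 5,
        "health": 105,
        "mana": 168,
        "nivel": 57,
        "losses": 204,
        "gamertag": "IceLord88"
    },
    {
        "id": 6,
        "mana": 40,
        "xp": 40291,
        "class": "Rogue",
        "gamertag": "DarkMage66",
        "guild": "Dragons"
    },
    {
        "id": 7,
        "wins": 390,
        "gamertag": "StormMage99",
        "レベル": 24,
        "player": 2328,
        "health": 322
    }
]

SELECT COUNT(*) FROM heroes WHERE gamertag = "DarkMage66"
1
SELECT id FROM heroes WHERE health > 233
[2, 7]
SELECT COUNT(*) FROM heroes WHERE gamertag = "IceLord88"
1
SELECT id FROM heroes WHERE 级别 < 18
[]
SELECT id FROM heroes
[1, 2, 3, 4, 5, 6, 7]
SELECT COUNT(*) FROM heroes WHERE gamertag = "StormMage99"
1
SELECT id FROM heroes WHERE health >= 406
[2]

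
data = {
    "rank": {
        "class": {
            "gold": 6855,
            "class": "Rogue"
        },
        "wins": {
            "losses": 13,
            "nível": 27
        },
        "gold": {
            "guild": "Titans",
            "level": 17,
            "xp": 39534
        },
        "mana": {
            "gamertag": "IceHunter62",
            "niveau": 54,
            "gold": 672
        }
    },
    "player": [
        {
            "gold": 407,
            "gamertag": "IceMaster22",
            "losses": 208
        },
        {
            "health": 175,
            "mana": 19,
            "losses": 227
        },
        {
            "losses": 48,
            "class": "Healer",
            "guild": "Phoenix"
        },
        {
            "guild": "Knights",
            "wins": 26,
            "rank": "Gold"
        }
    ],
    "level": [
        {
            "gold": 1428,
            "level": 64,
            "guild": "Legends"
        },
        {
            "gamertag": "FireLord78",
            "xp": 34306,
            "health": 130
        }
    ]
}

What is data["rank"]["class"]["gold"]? 6855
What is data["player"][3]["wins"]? 26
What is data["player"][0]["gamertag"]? "IceMaster22"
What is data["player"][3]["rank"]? "Gold"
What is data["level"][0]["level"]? 64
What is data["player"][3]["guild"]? "Knights"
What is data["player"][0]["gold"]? 407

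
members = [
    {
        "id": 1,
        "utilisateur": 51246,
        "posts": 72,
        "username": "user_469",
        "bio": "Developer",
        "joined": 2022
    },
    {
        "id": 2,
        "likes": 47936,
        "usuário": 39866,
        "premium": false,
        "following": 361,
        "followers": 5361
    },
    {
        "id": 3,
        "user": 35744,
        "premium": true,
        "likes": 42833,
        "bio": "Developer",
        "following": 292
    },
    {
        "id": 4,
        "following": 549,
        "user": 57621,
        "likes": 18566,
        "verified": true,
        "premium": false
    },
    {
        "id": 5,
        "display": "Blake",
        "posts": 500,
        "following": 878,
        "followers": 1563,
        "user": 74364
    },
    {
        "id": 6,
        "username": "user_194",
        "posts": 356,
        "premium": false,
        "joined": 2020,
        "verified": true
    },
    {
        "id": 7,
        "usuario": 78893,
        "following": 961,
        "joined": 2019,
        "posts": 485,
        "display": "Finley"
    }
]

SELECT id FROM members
[1, 2, 3, 4, 5, 6, 7]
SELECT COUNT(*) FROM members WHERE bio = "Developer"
2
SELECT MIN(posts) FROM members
72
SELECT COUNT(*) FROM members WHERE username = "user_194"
1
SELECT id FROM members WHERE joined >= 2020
[1, 6]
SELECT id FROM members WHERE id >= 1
[1, 2, 3, 4, 5, 6, 7]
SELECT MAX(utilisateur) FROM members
51246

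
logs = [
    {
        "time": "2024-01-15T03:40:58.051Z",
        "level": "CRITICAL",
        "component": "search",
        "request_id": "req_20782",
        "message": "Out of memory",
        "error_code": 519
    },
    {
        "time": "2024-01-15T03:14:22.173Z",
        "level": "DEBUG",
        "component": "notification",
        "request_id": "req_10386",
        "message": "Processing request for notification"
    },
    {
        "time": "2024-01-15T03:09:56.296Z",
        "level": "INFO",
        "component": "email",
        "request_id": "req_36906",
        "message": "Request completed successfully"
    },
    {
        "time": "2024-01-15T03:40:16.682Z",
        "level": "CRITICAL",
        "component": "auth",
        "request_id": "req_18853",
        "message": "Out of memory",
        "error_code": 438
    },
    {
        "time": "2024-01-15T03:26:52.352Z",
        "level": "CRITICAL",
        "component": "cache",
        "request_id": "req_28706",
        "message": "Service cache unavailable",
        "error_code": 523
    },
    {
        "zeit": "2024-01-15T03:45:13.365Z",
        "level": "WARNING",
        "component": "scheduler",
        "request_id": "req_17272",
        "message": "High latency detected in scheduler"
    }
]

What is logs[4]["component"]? "cache"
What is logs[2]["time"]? "2024-01-15T03:09:56.296Z"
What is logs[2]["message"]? "Request completed successfully"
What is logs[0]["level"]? "CRITICAL"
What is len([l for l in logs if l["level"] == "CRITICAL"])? 3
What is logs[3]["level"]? "CRITICAL"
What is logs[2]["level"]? "INFO"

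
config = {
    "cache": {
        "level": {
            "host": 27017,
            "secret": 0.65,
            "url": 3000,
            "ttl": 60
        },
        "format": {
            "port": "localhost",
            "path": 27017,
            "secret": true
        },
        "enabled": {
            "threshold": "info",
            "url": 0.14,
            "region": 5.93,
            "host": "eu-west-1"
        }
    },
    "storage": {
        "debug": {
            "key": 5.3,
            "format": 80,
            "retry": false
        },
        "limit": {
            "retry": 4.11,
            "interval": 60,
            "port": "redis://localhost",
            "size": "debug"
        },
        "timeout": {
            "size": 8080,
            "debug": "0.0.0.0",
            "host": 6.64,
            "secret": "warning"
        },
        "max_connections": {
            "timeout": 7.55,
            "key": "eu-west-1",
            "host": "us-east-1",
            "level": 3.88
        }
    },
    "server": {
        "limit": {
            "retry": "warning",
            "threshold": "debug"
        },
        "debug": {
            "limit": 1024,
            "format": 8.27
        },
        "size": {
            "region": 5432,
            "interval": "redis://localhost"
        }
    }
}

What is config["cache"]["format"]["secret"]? True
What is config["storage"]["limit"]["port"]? "redis://localhost"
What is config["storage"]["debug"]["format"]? 80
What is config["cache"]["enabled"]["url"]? 0.14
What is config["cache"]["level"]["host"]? 27017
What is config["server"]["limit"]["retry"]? "warning"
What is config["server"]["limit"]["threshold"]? "debug"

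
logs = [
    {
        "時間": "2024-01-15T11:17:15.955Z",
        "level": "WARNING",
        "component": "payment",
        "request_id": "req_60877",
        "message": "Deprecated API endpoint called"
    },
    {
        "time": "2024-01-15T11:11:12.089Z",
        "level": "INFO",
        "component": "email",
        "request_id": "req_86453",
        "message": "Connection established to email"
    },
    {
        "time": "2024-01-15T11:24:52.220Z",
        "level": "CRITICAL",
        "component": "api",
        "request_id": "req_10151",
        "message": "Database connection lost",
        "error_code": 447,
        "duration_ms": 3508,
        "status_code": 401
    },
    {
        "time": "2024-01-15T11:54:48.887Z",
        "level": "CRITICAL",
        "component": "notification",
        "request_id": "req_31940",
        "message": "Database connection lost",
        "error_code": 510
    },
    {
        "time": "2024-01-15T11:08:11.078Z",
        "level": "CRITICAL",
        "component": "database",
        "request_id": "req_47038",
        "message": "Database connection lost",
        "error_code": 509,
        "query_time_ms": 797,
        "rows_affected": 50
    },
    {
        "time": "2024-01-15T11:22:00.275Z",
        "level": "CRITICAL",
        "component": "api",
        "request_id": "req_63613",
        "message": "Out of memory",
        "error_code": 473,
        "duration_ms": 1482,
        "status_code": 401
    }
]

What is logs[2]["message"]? "Database connection lost"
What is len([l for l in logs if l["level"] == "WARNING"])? 1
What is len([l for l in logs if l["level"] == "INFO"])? 1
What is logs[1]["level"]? "INFO"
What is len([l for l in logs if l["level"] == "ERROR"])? 0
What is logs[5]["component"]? "api"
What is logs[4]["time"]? "2024-01-15T11:08:11.078Z"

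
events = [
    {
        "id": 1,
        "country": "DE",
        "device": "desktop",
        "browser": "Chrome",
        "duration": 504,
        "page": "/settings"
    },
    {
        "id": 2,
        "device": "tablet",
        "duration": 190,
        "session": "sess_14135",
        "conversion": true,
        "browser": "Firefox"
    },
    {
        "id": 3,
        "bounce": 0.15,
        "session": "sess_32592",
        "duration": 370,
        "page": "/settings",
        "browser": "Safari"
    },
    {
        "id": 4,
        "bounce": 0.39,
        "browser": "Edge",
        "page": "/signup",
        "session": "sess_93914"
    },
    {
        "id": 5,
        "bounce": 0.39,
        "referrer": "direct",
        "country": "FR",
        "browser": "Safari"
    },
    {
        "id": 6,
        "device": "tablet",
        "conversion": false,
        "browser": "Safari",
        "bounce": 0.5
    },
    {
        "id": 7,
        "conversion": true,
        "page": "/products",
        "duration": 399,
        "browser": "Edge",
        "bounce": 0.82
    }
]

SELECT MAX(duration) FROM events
504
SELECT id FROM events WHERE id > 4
[5, 6, 7]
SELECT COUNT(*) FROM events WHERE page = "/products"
1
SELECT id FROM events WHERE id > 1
[2, 3, 4, 5, 6, 7]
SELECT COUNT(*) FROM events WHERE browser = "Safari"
3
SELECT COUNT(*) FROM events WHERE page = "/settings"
2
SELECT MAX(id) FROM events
7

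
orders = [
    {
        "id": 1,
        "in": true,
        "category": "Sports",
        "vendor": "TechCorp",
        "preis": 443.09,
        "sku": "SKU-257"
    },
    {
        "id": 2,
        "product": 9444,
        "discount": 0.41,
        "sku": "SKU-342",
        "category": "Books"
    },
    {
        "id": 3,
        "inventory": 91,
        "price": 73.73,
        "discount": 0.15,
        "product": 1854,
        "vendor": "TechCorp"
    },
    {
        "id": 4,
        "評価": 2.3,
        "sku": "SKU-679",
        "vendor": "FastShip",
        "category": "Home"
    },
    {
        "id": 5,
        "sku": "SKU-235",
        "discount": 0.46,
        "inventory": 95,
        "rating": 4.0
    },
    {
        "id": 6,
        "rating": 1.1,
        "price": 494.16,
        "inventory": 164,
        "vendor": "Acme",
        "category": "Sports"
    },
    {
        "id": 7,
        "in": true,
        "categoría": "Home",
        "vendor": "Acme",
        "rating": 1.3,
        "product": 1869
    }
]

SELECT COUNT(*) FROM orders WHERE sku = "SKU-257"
1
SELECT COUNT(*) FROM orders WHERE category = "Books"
1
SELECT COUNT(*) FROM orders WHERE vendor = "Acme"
2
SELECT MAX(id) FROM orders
7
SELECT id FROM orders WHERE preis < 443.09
[]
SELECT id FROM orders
[1, 2, 3, 4, 5, 6, 7]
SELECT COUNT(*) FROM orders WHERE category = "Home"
1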